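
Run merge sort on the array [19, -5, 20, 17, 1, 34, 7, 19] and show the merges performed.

Divide and conquer:
  Merge [19] + [-5] -> [-5, 19]
  Merge [20] + [17] -> [17, 20]
  Merge [-5, 19] + [17, 20] -> [-5, 17, 19, 20]
  Merge [1] + [34] -> [1, 34]
  Merge [7] + [19] -> [7, 19]
  Merge [1, 34] + [7, 19] -> [1, 7, 19, 34]
  Merge [-5, 17, 19, 20] + [1, 7, 19, 34] -> [-5, 1, 7, 17, 19, 19, 20, 34]


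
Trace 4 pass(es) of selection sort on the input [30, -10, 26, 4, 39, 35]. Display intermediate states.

Pass 1: Select minimum -10 at index 1, swap -> [-10, 30, 26, 4, 39, 35]
Pass 2: Select minimum 4 at index 3, swap -> [-10, 4, 26, 30, 39, 35]
Pass 3: Select minimum 26 at index 2, swap -> [-10, 4, 26, 30, 39, 35]
Pass 4: Select minimum 30 at index 3, swap -> [-10, 4, 26, 30, 39, 35]


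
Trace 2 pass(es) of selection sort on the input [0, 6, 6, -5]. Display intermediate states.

Pass 1: Select minimum -5 at index 3, swap -> [-5, 6, 6, 0]
Pass 2: Select minimum 0 at index 3, swap -> [-5, 0, 6, 6]


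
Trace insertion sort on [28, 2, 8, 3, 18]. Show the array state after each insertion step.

First element 28 is already 'sorted'
Insert 2: shifted 1 elements -> [2, 28, 8, 3, 18]
Insert 8: shifted 1 elements -> [2, 8, 28, 3, 18]
Insert 3: shifted 2 elements -> [2, 3, 8, 28, 18]
Insert 18: shifted 1 elements -> [2, 3, 8, 18, 28]


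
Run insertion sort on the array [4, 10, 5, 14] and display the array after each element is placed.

First element 4 is already 'sorted'
Insert 10: shifted 0 elements -> [4, 10, 5, 14]
Insert 5: shifted 1 elements -> [4, 5, 10, 14]
Insert 14: shifted 0 elements -> [4, 5, 10, 14]


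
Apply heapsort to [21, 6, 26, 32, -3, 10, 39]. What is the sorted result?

Build heap: [39, 32, 26, 6, -3, 10, 21]
Extract 39: [32, 21, 26, 6, -3, 10, 39]
Extract 32: [26, 21, 10, 6, -3, 32, 39]
Extract 26: [21, 6, 10, -3, 26, 32, 39]
Extract 21: [10, 6, -3, 21, 26, 32, 39]
Extract 10: [6, -3, 10, 21, 26, 32, 39]
Extract 6: [-3, 6, 10, 21, 26, 32, 39]


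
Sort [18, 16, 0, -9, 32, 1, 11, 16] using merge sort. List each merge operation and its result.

Divide and conquer:
  Merge [18] + [16] -> [16, 18]
  Merge [0] + [-9] -> [-9, 0]
  Merge [16, 18] + [-9, 0] -> [-9, 0, 16, 18]
  Merge [32] + [1] -> [1, 32]
  Merge [11] + [16] -> [11, 16]
  Merge [1, 32] + [11, 16] -> [1, 11, 16, 32]
  Merge [-9, 0, 16, 18] + [1, 11, 16, 32] -> [-9, 0, 1, 11, 16, 16, 18, 32]


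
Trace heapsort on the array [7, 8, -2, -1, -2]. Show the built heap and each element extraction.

Build heap: [8, 7, -2, -1, -2]
Extract 8: [7, -1, -2, -2, 8]
Extract 7: [-1, -2, -2, 7, 8]
Extract -1: [-2, -2, -1, 7, 8]
Extract -2: [-2, -2, -1, 7, 8]


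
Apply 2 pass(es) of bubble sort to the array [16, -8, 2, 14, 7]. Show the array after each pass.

After pass 1: [-8, 2, 14, 7, 16] (4 swaps)
After pass 2: [-8, 2, 7, 14, 16] (1 swaps)
Total swaps: 5


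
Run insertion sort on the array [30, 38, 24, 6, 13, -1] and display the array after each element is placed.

First element 30 is already 'sorted'
Insert 38: shifted 0 elements -> [30, 38, 24, 6, 13, -1]
Insert 24: shifted 2 elements -> [24, 30, 38, 6, 13, -1]
Insert 6: shifted 3 elements -> [6, 24, 30, 38, 13, -1]
Insert 13: shifted 3 elements -> [6, 13, 24, 30, 38, -1]
Insert -1: shifted 5 elements -> [-1, 6, 13, 24, 30, 38]


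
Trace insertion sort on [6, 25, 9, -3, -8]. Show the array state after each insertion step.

First element 6 is already 'sorted'
Insert 25: shifted 0 elements -> [6, 25, 9, -3, -8]
Insert 9: shifted 1 elements -> [6, 9, 25, -3, -8]
Insert -3: shifted 3 elements -> [-3, 6, 9, 25, -8]
Insert -8: shifted 4 elements -> [-8, -3, 6, 9, 25]


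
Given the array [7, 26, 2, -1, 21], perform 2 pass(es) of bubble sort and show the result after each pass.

After pass 1: [7, 2, -1, 21, 26] (3 swaps)
After pass 2: [2, -1, 7, 21, 26] (2 swaps)
Total swaps: 5


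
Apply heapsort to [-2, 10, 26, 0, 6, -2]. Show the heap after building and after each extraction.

Build heap: [26, 10, -2, 0, 6, -2]
Extract 26: [10, 6, -2, 0, -2, 26]
Extract 10: [6, 0, -2, -2, 10, 26]
Extract 6: [0, -2, -2, 6, 10, 26]
Extract 0: [-2, -2, 0, 6, 10, 26]
Extract -2: [-2, -2, 0, 6, 10, 26]


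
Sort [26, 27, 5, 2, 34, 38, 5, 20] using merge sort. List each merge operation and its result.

Divide and conquer:
  Merge [26] + [27] -> [26, 27]
  Merge [5] + [2] -> [2, 5]
  Merge [26, 27] + [2, 5] -> [2, 5, 26, 27]
  Merge [34] + [38] -> [34, 38]
  Merge [5] + [20] -> [5, 20]
  Merge [34, 38] + [5, 20] -> [5, 20, 34, 38]
  Merge [2, 5, 26, 27] + [5, 20, 34, 38] -> [2, 5, 5, 20, 26, 27, 34, 38]


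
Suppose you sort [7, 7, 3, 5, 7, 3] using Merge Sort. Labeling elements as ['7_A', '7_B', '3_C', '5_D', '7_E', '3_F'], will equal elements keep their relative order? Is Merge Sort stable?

Trace Merge Sort on the labeled array (the key is the number; the letter only tracks identity):
  Merge [7_B] + [3_C] -> [3_C, 7_B]
  Merge [7_A] + [3_C, 7_B] -> [3_C, 7_A, 7_B]
  Merge [7_E] + [3_F] -> [3_F, 7_E]
  Merge [5_D] + [3_F, 7_E] -> [3_F, 5_D, 7_E]
  Merge [3_C, 7_A, 7_B] + [3_F, 5_D, 7_E] -> [3_C, 3_F, 5_D, 7_A, 7_B, 7_E]
Final order: [3_C, 3_F, 5_D, 7_A, 7_B, 7_E]
Equal keys:
  value 3: originally 3_C, 3_F; after sorting 3_C, 3_F -> order preserved
  value 7: originally 7_A, 7_B, 7_E; after sorting 7_A, 7_B, 7_E -> order preserved
All equal keys kept their original relative order. Merge Sort is stable: when the heads of the two halves are equal the merge takes from the left half first.
Answer: Stable


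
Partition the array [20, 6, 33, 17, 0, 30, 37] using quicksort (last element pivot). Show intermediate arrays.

Partition 1: pivot=37 at index 6 -> [20, 6, 33, 17, 0, 30, 37]
Partition 2: pivot=30 at index 4 -> [20, 6, 17, 0, 30, 33, 37]
Partition 3: pivot=0 at index 0 -> [0, 6, 17, 20, 30, 33, 37]
Partition 4: pivot=20 at index 3 -> [0, 6, 17, 20, 30, 33, 37]
Partition 5: pivot=17 at index 2 -> [0, 6, 17, 20, 30, 33, 37]


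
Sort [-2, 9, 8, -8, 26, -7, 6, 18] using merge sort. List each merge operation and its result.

Divide and conquer:
  Merge [-2] + [9] -> [-2, 9]
  Merge [8] + [-8] -> [-8, 8]
  Merge [-2, 9] + [-8, 8] -> [-8, -2, 8, 9]
  Merge [26] + [-7] -> [-7, 26]
  Merge [6] + [18] -> [6, 18]
  Merge [-7, 26] + [6, 18] -> [-7, 6, 18, 26]
  Merge [-8, -2, 8, 9] + [-7, 6, 18, 26] -> [-8, -7, -2, 6, 8, 9, 18, 26]


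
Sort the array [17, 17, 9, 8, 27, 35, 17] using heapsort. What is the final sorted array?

Build heap: [35, 27, 17, 8, 17, 9, 17]
Extract 35: [27, 17, 17, 8, 17, 9, 35]
Extract 27: [17, 17, 17, 8, 9, 27, 35]
Extract 17: [17, 9, 17, 8, 17, 27, 35]
Extract 17: [17, 9, 8, 17, 17, 27, 35]
Extract 17: [9, 8, 17, 17, 17, 27, 35]
Extract 9: [8, 9, 17, 17, 17, 27, 35]


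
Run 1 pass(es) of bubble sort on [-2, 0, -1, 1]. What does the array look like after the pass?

After pass 1: [-2, -1, 0, 1] (1 swaps)
Total swaps: 1


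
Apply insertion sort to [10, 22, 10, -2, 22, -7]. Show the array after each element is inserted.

First element 10 is already 'sorted'
Insert 22: shifted 0 elements -> [10, 22, 10, -2, 22, -7]
Insert 10: shifted 1 elements -> [10, 10, 22, -2, 22, -7]
Insert -2: shifted 3 elements -> [-2, 10, 10, 22, 22, -7]
Insert 22: shifted 0 elements -> [-2, 10, 10, 22, 22, -7]
Insert -7: shifted 5 elements -> [-7, -2, 10, 10, 22, 22]


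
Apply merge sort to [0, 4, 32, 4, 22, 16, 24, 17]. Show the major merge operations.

Divide and conquer:
  Merge [0] + [4] -> [0, 4]
  Merge [32] + [4] -> [4, 32]
  Merge [0, 4] + [4, 32] -> [0, 4, 4, 32]
  Merge [22] + [16] -> [16, 22]
  Merge [24] + [17] -> [17, 24]
  Merge [16, 22] + [17, 24] -> [16, 17, 22, 24]
  Merge [0, 4, 4, 32] + [16, 17, 22, 24] -> [0, 4, 4, 16, 17, 22, 24, 32]


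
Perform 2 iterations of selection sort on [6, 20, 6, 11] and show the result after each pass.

Pass 1: Select minimum 6 at index 0, swap -> [6, 20, 6, 11]
Pass 2: Select minimum 6 at index 2, swap -> [6, 6, 20, 11]


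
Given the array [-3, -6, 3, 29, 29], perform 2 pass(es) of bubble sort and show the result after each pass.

After pass 1: [-6, -3, 3, 29, 29] (1 swaps)
After pass 2: [-6, -3, 3, 29, 29] (0 swaps)
Total swaps: 1


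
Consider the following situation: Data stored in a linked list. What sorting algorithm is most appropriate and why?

Best choice: Merge sort
Reason: Merge sort doesn't require random access; can be done in O(1) extra space for linked lists


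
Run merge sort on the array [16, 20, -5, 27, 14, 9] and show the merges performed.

Divide and conquer:
  Merge [20] + [-5] -> [-5, 20]
  Merge [16] + [-5, 20] -> [-5, 16, 20]
  Merge [14] + [9] -> [9, 14]
  Merge [27] + [9, 14] -> [9, 14, 27]
  Merge [-5, 16, 20] + [9, 14, 27] -> [-5, 9, 14, 16, 20, 27]


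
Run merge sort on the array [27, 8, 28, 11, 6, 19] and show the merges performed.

Divide and conquer:
  Merge [8] + [28] -> [8, 28]
  Merge [27] + [8, 28] -> [8, 27, 28]
  Merge [6] + [19] -> [6, 19]
  Merge [11] + [6, 19] -> [6, 11, 19]
  Merge [8, 27, 28] + [6, 11, 19] -> [6, 8, 11, 19, 27, 28]


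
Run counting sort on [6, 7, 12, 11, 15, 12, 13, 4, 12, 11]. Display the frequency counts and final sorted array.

Count array: [0, 0, 0, 0, 1, 0, 1, 1, 0, 0, 0, 2, 3, 1, 0, 1]
(count[i] = number of elements equal to i)
Cumulative count: [0, 0, 0, 0, 1, 1, 2, 3, 3, 3, 3, 5, 8, 9, 9, 10]
Sorted: [4, 6, 7, 11, 11, 12, 12, 12, 13, 15]


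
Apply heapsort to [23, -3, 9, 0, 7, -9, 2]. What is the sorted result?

Build heap: [23, 7, 9, 0, -3, -9, 2]
Extract 23: [9, 7, 2, 0, -3, -9, 23]
Extract 9: [7, 0, 2, -9, -3, 9, 23]
Extract 7: [2, 0, -3, -9, 7, 9, 23]
Extract 2: [0, -9, -3, 2, 7, 9, 23]
Extract 0: [-3, -9, 0, 2, 7, 9, 23]
Extract -3: [-9, -3, 0, 2, 7, 9, 23]


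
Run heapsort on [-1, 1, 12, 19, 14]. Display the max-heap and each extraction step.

Build heap: [19, 14, 12, 1, -1]
Extract 19: [14, 1, 12, -1, 19]
Extract 14: [12, 1, -1, 14, 19]
Extract 12: [1, -1, 12, 14, 19]
Extract 1: [-1, 1, 12, 14, 19]


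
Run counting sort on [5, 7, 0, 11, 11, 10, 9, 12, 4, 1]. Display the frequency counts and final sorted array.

Count array: [1, 1, 0, 0, 1, 1, 0, 1, 0, 1, 1, 2, 1]
(count[i] = number of elements equal to i)
Cumulative count: [1, 2, 2, 2, 3, 4, 4, 5, 5, 6, 7, 9, 10]
Sorted: [0, 1, 4, 5, 7, 9, 10, 11, 11, 12]


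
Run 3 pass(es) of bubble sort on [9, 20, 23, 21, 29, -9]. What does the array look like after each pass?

After pass 1: [9, 20, 21, 23, -9, 29] (2 swaps)
After pass 2: [9, 20, 21, -9, 23, 29] (1 swaps)
After pass 3: [9, 20, -9, 21, 23, 29] (1 swaps)
Total swaps: 4


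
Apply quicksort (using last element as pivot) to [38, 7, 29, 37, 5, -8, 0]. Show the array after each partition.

Partition 1: pivot=0 at index 1 -> [-8, 0, 29, 37, 5, 38, 7]
Partition 2: pivot=7 at index 3 -> [-8, 0, 5, 7, 29, 38, 37]
Partition 3: pivot=37 at index 5 -> [-8, 0, 5, 7, 29, 37, 38]


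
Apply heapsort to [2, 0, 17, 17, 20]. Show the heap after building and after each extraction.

Build heap: [20, 17, 17, 2, 0]
Extract 20: [17, 2, 17, 0, 20]
Extract 17: [17, 2, 0, 17, 20]
Extract 17: [2, 0, 17, 17, 20]
Extract 2: [0, 2, 17, 17, 20]


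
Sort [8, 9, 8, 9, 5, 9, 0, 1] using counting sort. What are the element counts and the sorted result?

Count array: [1, 1, 0, 0, 0, 1, 0, 0, 2, 3]
(count[i] = number of elements equal to i)
Cumulative count: [1, 2, 2, 2, 2, 3, 3, 3, 5, 8]
Sorted: [0, 1, 5, 8, 8, 9, 9, 9]


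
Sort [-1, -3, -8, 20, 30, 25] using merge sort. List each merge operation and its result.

Divide and conquer:
  Merge [-3] + [-8] -> [-8, -3]
  Merge [-1] + [-8, -3] -> [-8, -3, -1]
  Merge [30] + [25] -> [25, 30]
  Merge [20] + [25, 30] -> [20, 25, 30]
  Merge [-8, -3, -1] + [20, 25, 30] -> [-8, -3, -1, 20, 25, 30]


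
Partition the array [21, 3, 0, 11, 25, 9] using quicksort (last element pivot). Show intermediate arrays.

Partition 1: pivot=9 at index 2 -> [3, 0, 9, 11, 25, 21]
Partition 2: pivot=0 at index 0 -> [0, 3, 9, 11, 25, 21]
Partition 3: pivot=21 at index 4 -> [0, 3, 9, 11, 21, 25]


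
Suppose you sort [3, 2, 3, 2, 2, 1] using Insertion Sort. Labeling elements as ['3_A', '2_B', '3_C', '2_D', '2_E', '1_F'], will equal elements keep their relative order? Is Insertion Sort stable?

Trace Insertion Sort on the labeled array (the key is the number; the letter only tracks identity):
  Insert 2_B at index 0: [2_B, 3_A, 3_C, 2_D, 2_E, 1_F]
  Insert 3_C at index 2: [2_B, 3_A, 3_C, 2_D, 2_E, 1_F]
  Insert 2_D at index 1: [2_B, 2_D, 3_A, 3_C, 2_E, 1_F]
  Insert 2_E at index 2: [2_B, 2_D, 2_E, 3_A, 3_C, 1_F]
  Insert 1_F at index 0: [1_F, 2_B, 2_D, 2_E, 3_A, 3_C]
Final order: [1_F, 2_B, 2_D, 2_E, 3_A, 3_C]
Equal keys:
  value 2: originally 2_B, 2_D, 2_E; after sorting 2_B, 2_D, 2_E -> order preserved
  value 3: originally 3_A, 3_C; after sorting 3_A, 3_C -> order preserved
All equal keys kept their original relative order. Insertion Sort is stable: elements are shifted only while they are strictly greater than the key, so a key is inserted after any equal elements already placed.
Answer: Stable


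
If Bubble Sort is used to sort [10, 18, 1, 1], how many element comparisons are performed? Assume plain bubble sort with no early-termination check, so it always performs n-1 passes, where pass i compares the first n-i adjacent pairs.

Pass 1: compare adjacent pairs (0,1)..(2,3) = 3 comparison(s), 2 swap(s) -> [10, 1, 1, 18]
Pass 2: compare adjacent pairs (0,1)..(1,2) = 2 comparison(s), 2 swap(s) -> [1, 1, 10, 18]
Pass 3: compare adjacent pairs (0,1)..(0,1) = 1 comparison(s), 0 swap(s) -> [1, 1, 10, 18]
Total comparisons: 3 + 2 + 1 = 6


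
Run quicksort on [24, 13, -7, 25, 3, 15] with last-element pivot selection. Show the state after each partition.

Partition 1: pivot=15 at index 3 -> [13, -7, 3, 15, 24, 25]
Partition 2: pivot=3 at index 1 -> [-7, 3, 13, 15, 24, 25]
Partition 3: pivot=25 at index 5 -> [-7, 3, 13, 15, 24, 25]


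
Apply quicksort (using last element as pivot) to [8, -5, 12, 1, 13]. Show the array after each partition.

Partition 1: pivot=13 at index 4 -> [8, -5, 12, 1, 13]
Partition 2: pivot=1 at index 1 -> [-5, 1, 12, 8, 13]
Partition 3: pivot=8 at index 2 -> [-5, 1, 8, 12, 13]


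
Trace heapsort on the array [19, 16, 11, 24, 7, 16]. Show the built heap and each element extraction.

Build heap: [24, 19, 16, 16, 7, 11]
Extract 24: [19, 16, 16, 11, 7, 24]
Extract 19: [16, 11, 16, 7, 19, 24]
Extract 16: [16, 11, 7, 16, 19, 24]
Extract 16: [11, 7, 16, 16, 19, 24]
Extract 11: [7, 11, 16, 16, 19, 24]


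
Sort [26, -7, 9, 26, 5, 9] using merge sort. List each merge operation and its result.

Divide and conquer:
  Merge [-7] + [9] -> [-7, 9]
  Merge [26] + [-7, 9] -> [-7, 9, 26]
  Merge [5] + [9] -> [5, 9]
  Merge [26] + [5, 9] -> [5, 9, 26]
  Merge [-7, 9, 26] + [5, 9, 26] -> [-7, 5, 9, 9, 26, 26]


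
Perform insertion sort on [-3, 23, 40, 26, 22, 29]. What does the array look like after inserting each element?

First element -3 is already 'sorted'
Insert 23: shifted 0 elements -> [-3, 23, 40, 26, 22, 29]
Insert 40: shifted 0 elements -> [-3, 23, 40, 26, 22, 29]
Insert 26: shifted 1 elements -> [-3, 23, 26, 40, 22, 29]
Insert 22: shifted 3 elements -> [-3, 22, 23, 26, 40, 29]
Insert 29: shifted 1 elements -> [-3, 22, 23, 26, 29, 40]


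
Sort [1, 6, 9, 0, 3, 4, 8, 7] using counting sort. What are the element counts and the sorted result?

Count array: [1, 1, 0, 1, 1, 0, 1, 1, 1, 1]
(count[i] = number of elements equal to i)
Cumulative count: [1, 2, 2, 3, 4, 4, 5, 6, 7, 8]
Sorted: [0, 1, 3, 4, 6, 7, 8, 9]


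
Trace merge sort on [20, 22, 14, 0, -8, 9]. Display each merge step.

Divide and conquer:
  Merge [22] + [14] -> [14, 22]
  Merge [20] + [14, 22] -> [14, 20, 22]
  Merge [-8] + [9] -> [-8, 9]
  Merge [0] + [-8, 9] -> [-8, 0, 9]
  Merge [14, 20, 22] + [-8, 0, 9] -> [-8, 0, 9, 14, 20, 22]


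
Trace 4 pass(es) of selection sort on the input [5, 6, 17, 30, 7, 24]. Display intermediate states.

Pass 1: Select minimum 5 at index 0, swap -> [5, 6, 17, 30, 7, 24]
Pass 2: Select minimum 6 at index 1, swap -> [5, 6, 17, 30, 7, 24]
Pass 3: Select minimum 7 at index 4, swap -> [5, 6, 7, 30, 17, 24]
Pass 4: Select minimum 17 at index 4, swap -> [5, 6, 7, 17, 30, 24]


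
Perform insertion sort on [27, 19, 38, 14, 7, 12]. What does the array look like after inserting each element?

First element 27 is already 'sorted'
Insert 19: shifted 1 elements -> [19, 27, 38, 14, 7, 12]
Insert 38: shifted 0 elements -> [19, 27, 38, 14, 7, 12]
Insert 14: shifted 3 elements -> [14, 19, 27, 38, 7, 12]
Insert 7: shifted 4 elements -> [7, 14, 19, 27, 38, 12]
Insert 12: shifted 4 elements -> [7, 12, 14, 19, 27, 38]


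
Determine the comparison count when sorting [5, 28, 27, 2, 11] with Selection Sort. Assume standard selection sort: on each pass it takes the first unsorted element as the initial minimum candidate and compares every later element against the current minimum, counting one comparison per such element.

Pass 1: scan indices 1..4 for the minimum = 4 comparison(s); min is 2, place at index 0 -> [2, 28, 27, 5, 11]
Pass 2: scan indices 2..4 for the minimum = 3 comparison(s); min is 5, place at index 1 -> [2, 5, 27, 28, 11]
Pass 3: scan indices 3..4 for the minimum = 2 comparison(s); min is 11, place at index 2 -> [2, 5, 11, 28, 27]
Pass 4: scan indices 4..4 for the minimum = 1 comparison(s); min is 27, place at index 3 -> [2, 5, 11, 27, 28]
Selection sort always scans the whole unsorted suffix, so the count is (n-1) + (n-2) + ... + 1 = n(n-1)/2 = 5*4/2 = 10 regardless of the input order.
Total comparisons: 4 + 3 + 2 + 1 = 10


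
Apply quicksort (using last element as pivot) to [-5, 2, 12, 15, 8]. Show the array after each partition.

Partition 1: pivot=8 at index 2 -> [-5, 2, 8, 15, 12]
Partition 2: pivot=2 at index 1 -> [-5, 2, 8, 15, 12]
Partition 3: pivot=12 at index 3 -> [-5, 2, 8, 12, 15]


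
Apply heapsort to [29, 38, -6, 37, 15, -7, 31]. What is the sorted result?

Build heap: [38, 37, 31, 29, 15, -7, -6]
Extract 38: [37, 29, 31, -6, 15, -7, 38]
Extract 37: [31, 29, -7, -6, 15, 37, 38]
Extract 31: [29, 15, -7, -6, 31, 37, 38]
Extract 29: [15, -6, -7, 29, 31, 37, 38]
Extract 15: [-6, -7, 15, 29, 31, 37, 38]
Extract -6: [-7, -6, 15, 29, 31, 37, 38]


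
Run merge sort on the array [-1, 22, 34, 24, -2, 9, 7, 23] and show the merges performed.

Divide and conquer:
  Merge [-1] + [22] -> [-1, 22]
  Merge [34] + [24] -> [24, 34]
  Merge [-1, 22] + [24, 34] -> [-1, 22, 24, 34]
  Merge [-2] + [9] -> [-2, 9]
  Merge [7] + [23] -> [7, 23]
  Merge [-2, 9] + [7, 23] -> [-2, 7, 9, 23]
  Merge [-1, 22, 24, 34] + [-2, 7, 9, 23] -> [-2, -1, 7, 9, 22, 23, 24, 34]


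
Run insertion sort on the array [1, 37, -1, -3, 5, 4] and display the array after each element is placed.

First element 1 is already 'sorted'
Insert 37: shifted 0 elements -> [1, 37, -1, -3, 5, 4]
Insert -1: shifted 2 elements -> [-1, 1, 37, -3, 5, 4]
Insert -3: shifted 3 elements -> [-3, -1, 1, 37, 5, 4]
Insert 5: shifted 1 elements -> [-3, -1, 1, 5, 37, 4]
Insert 4: shifted 2 elements -> [-3, -1, 1, 4, 5, 37]


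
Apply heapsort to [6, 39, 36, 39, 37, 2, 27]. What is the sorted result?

Build heap: [39, 39, 36, 6, 37, 2, 27]
Extract 39: [39, 37, 36, 6, 27, 2, 39]
Extract 39: [37, 27, 36, 6, 2, 39, 39]
Extract 37: [36, 27, 2, 6, 37, 39, 39]
Extract 36: [27, 6, 2, 36, 37, 39, 39]
Extract 27: [6, 2, 27, 36, 37, 39, 39]
Extract 6: [2, 6, 27, 36, 37, 39, 39]


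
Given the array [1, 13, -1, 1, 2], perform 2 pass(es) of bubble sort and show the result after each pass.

After pass 1: [1, -1, 1, 2, 13] (3 swaps)
After pass 2: [-1, 1, 1, 2, 13] (1 swaps)
Total swaps: 4


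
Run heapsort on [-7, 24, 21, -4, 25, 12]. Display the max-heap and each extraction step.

Build heap: [25, 24, 21, -4, -7, 12]
Extract 25: [24, 12, 21, -4, -7, 25]
Extract 24: [21, 12, -7, -4, 24, 25]
Extract 21: [12, -4, -7, 21, 24, 25]
Extract 12: [-4, -7, 12, 21, 24, 25]
Extract -4: [-7, -4, 12, 21, 24, 25]


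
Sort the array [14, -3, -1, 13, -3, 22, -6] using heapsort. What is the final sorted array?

Build heap: [22, 13, 14, -3, -3, -1, -6]
Extract 22: [14, 13, -1, -3, -3, -6, 22]
Extract 14: [13, -3, -1, -6, -3, 14, 22]
Extract 13: [-1, -3, -3, -6, 13, 14, 22]
Extract -1: [-3, -6, -3, -1, 13, 14, 22]
Extract -3: [-3, -6, -3, -1, 13, 14, 22]
Extract -3: [-6, -3, -3, -1, 13, 14, 22]


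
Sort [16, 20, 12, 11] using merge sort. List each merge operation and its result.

Divide and conquer:
  Merge [16] + [20] -> [16, 20]
  Merge [12] + [11] -> [11, 12]
  Merge [16, 20] + [11, 12] -> [11, 12, 16, 20]


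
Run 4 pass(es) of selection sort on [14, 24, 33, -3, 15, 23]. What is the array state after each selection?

Pass 1: Select minimum -3 at index 3, swap -> [-3, 24, 33, 14, 15, 23]
Pass 2: Select minimum 14 at index 3, swap -> [-3, 14, 33, 24, 15, 23]
Pass 3: Select minimum 15 at index 4, swap -> [-3, 14, 15, 24, 33, 23]
Pass 4: Select minimum 23 at index 5, swap -> [-3, 14, 15, 23, 33, 24]


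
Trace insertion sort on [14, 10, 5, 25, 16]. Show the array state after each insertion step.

First element 14 is already 'sorted'
Insert 10: shifted 1 elements -> [10, 14, 5, 25, 16]
Insert 5: shifted 2 elements -> [5, 10, 14, 25, 16]
Insert 25: shifted 0 elements -> [5, 10, 14, 25, 16]
Insert 16: shifted 1 elements -> [5, 10, 14, 16, 25]


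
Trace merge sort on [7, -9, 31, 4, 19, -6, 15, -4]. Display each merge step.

Divide and conquer:
  Merge [7] + [-9] -> [-9, 7]
  Merge [31] + [4] -> [4, 31]
  Merge [-9, 7] + [4, 31] -> [-9, 4, 7, 31]
  Merge [19] + [-6] -> [-6, 19]
  Merge [15] + [-4] -> [-4, 15]
  Merge [-6, 19] + [-4, 15] -> [-6, -4, 15, 19]
  Merge [-9, 4, 7, 31] + [-6, -4, 15, 19] -> [-9, -6, -4, 4, 7, 15, 19, 31]


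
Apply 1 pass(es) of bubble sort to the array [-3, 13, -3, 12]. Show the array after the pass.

After pass 1: [-3, -3, 12, 13] (2 swaps)
Total swaps: 2


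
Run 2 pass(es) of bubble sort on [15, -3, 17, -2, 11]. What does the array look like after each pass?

After pass 1: [-3, 15, -2, 11, 17] (3 swaps)
After pass 2: [-3, -2, 11, 15, 17] (2 swaps)
Total swaps: 5


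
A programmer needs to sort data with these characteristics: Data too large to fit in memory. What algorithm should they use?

Best choice: External merge sort
Reason: Minimizes disk I/O by sequential reads/writes


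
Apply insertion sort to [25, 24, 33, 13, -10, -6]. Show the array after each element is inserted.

First element 25 is already 'sorted'
Insert 24: shifted 1 elements -> [24, 25, 33, 13, -10, -6]
Insert 33: shifted 0 elements -> [24, 25, 33, 13, -10, -6]
Insert 13: shifted 3 elements -> [13, 24, 25, 33, -10, -6]
Insert -10: shifted 4 elements -> [-10, 13, 24, 25, 33, -6]
Insert -6: shifted 4 elements -> [-10, -6, 13, 24, 25, 33]


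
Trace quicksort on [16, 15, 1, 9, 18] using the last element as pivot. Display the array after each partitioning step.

Partition 1: pivot=18 at index 4 -> [16, 15, 1, 9, 18]
Partition 2: pivot=9 at index 1 -> [1, 9, 16, 15, 18]
Partition 3: pivot=15 at index 2 -> [1, 9, 15, 16, 18]


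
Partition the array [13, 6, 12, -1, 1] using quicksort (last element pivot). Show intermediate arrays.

Partition 1: pivot=1 at index 1 -> [-1, 1, 12, 13, 6]
Partition 2: pivot=6 at index 2 -> [-1, 1, 6, 13, 12]
Partition 3: pivot=12 at index 3 -> [-1, 1, 6, 12, 13]


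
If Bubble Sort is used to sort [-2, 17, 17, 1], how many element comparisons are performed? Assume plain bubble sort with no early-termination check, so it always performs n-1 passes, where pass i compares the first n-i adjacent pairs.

Pass 1: compare adjacent pairs (0,1)..(2,3) = 3 comparison(s), 1 swap(s) -> [-2, 17, 1, 17]
Pass 2: compare adjacent pairs (0,1)..(1,2) = 2 comparison(s), 1 swap(s) -> [-2, 1, 17, 17]
Pass 3: compare adjacent pairs (0,1)..(0,1) = 1 comparison(s), 0 swap(s) -> [-2, 1, 17, 17]
Total comparisons: 3 + 2 + 1 = 6


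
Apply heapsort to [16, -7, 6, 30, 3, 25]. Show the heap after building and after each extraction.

Build heap: [30, 16, 25, -7, 3, 6]
Extract 30: [25, 16, 6, -7, 3, 30]
Extract 25: [16, 3, 6, -7, 25, 30]
Extract 16: [6, 3, -7, 16, 25, 30]
Extract 6: [3, -7, 6, 16, 25, 30]
Extract 3: [-7, 3, 6, 16, 25, 30]


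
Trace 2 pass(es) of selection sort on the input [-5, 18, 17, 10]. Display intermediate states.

Pass 1: Select minimum -5 at index 0, swap -> [-5, 18, 17, 10]
Pass 2: Select minimum 10 at index 3, swap -> [-5, 10, 17, 18]


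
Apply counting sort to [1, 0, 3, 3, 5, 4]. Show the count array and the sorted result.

Count array: [1, 1, 0, 2, 1, 1]
(count[i] = number of elements equal to i)
Cumulative count: [1, 2, 2, 4, 5, 6]
Sorted: [0, 1, 3, 3, 4, 5]


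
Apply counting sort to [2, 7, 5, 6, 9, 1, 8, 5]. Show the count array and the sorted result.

Count array: [0, 1, 1, 0, 0, 2, 1, 1, 1, 1]
(count[i] = number of elements equal to i)
Cumulative count: [0, 1, 2, 2, 2, 4, 5, 6, 7, 8]
Sorted: [1, 2, 5, 5, 6, 7, 8, 9]


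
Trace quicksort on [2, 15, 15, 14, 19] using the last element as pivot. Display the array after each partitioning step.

Partition 1: pivot=19 at index 4 -> [2, 15, 15, 14, 19]
Partition 2: pivot=14 at index 1 -> [2, 14, 15, 15, 19]
Partition 3: pivot=15 at index 3 -> [2, 14, 15, 15, 19]


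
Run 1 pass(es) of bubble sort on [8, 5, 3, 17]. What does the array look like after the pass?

After pass 1: [5, 3, 8, 17] (2 swaps)
Total swaps: 2


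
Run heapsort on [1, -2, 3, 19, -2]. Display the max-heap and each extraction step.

Build heap: [19, 1, 3, -2, -2]
Extract 19: [3, 1, -2, -2, 19]
Extract 3: [1, -2, -2, 3, 19]
Extract 1: [-2, -2, 1, 3, 19]
Extract -2: [-2, -2, 1, 3, 19]


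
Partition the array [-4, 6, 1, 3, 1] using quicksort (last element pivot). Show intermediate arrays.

Partition 1: pivot=1 at index 2 -> [-4, 1, 1, 3, 6]
Partition 2: pivot=1 at index 1 -> [-4, 1, 1, 3, 6]
Partition 3: pivot=6 at index 4 -> [-4, 1, 1, 3, 6]


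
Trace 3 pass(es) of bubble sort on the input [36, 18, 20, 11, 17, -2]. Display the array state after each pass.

After pass 1: [18, 20, 11, 17, -2, 36] (5 swaps)
After pass 2: [18, 11, 17, -2, 20, 36] (3 swaps)
After pass 3: [11, 17, -2, 18, 20, 36] (3 swaps)
Total swaps: 11


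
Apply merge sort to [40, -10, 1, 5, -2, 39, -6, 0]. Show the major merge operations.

Divide and conquer:
  Merge [40] + [-10] -> [-10, 40]
  Merge [1] + [5] -> [1, 5]
  Merge [-10, 40] + [1, 5] -> [-10, 1, 5, 40]
  Merge [-2] + [39] -> [-2, 39]
  Merge [-6] + [0] -> [-6, 0]
  Merge [-2, 39] + [-6, 0] -> [-6, -2, 0, 39]
  Merge [-10, 1, 5, 40] + [-6, -2, 0, 39] -> [-10, -6, -2, 0, 1, 5, 39, 40]


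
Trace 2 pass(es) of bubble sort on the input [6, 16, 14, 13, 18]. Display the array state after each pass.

After pass 1: [6, 14, 13, 16, 18] (2 swaps)
After pass 2: [6, 13, 14, 16, 18] (1 swaps)
Total swaps: 3


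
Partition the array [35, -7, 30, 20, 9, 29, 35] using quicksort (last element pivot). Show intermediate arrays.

Partition 1: pivot=35 at index 6 -> [35, -7, 30, 20, 9, 29, 35]
Partition 2: pivot=29 at index 3 -> [-7, 20, 9, 29, 30, 35, 35]
Partition 3: pivot=9 at index 1 -> [-7, 9, 20, 29, 30, 35, 35]
Partition 4: pivot=35 at index 5 -> [-7, 9, 20, 29, 30, 35, 35]


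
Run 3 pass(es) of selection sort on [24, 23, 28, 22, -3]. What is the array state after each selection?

Pass 1: Select minimum -3 at index 4, swap -> [-3, 23, 28, 22, 24]
Pass 2: Select minimum 22 at index 3, swap -> [-3, 22, 28, 23, 24]
Pass 3: Select minimum 23 at index 3, swap -> [-3, 22, 23, 28, 24]


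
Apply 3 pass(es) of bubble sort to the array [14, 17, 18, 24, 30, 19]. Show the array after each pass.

After pass 1: [14, 17, 18, 24, 19, 30] (1 swaps)
After pass 2: [14, 17, 18, 19, 24, 30] (1 swaps)
After pass 3: [14, 17, 18, 19, 24, 30] (0 swaps)
Total swaps: 2


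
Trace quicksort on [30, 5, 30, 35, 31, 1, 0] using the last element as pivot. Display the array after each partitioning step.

Partition 1: pivot=0 at index 0 -> [0, 5, 30, 35, 31, 1, 30]
Partition 2: pivot=30 at index 4 -> [0, 5, 30, 1, 30, 35, 31]
Partition 3: pivot=1 at index 1 -> [0, 1, 30, 5, 30, 35, 31]
Partition 4: pivot=5 at index 2 -> [0, 1, 5, 30, 30, 35, 31]
Partition 5: pivot=31 at index 5 -> [0, 1, 5, 30, 30, 31, 35]


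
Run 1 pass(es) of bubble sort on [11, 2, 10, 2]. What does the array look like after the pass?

After pass 1: [2, 10, 2, 11] (3 swaps)
Total swaps: 3


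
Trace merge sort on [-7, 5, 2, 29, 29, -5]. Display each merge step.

Divide and conquer:
  Merge [5] + [2] -> [2, 5]
  Merge [-7] + [2, 5] -> [-7, 2, 5]
  Merge [29] + [-5] -> [-5, 29]
  Merge [29] + [-5, 29] -> [-5, 29, 29]
  Merge [-7, 2, 5] + [-5, 29, 29] -> [-7, -5, 2, 5, 29, 29]


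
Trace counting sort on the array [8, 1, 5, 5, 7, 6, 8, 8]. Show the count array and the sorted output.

Count array: [0, 1, 0, 0, 0, 2, 1, 1, 3]
(count[i] = number of elements equal to i)
Cumulative count: [0, 1, 1, 1, 1, 3, 4, 5, 8]
Sorted: [1, 5, 5, 6, 7, 8, 8, 8]


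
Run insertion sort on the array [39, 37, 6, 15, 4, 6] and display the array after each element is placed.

First element 39 is already 'sorted'
Insert 37: shifted 1 elements -> [37, 39, 6, 15, 4, 6]
Insert 6: shifted 2 elements -> [6, 37, 39, 15, 4, 6]
Insert 15: shifted 2 elements -> [6, 15, 37, 39, 4, 6]
Insert 4: shifted 4 elements -> [4, 6, 15, 37, 39, 6]
Insert 6: shifted 3 elements -> [4, 6, 6, 15, 37, 39]


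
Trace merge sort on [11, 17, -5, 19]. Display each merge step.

Divide and conquer:
  Merge [11] + [17] -> [11, 17]
  Merge [-5] + [19] -> [-5, 19]
  Merge [11, 17] + [-5, 19] -> [-5, 11, 17, 19]


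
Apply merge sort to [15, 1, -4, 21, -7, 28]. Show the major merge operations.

Divide and conquer:
  Merge [1] + [-4] -> [-4, 1]
  Merge [15] + [-4, 1] -> [-4, 1, 15]
  Merge [-7] + [28] -> [-7, 28]
  Merge [21] + [-7, 28] -> [-7, 21, 28]
  Merge [-4, 1, 15] + [-7, 21, 28] -> [-7, -4, 1, 15, 21, 28]


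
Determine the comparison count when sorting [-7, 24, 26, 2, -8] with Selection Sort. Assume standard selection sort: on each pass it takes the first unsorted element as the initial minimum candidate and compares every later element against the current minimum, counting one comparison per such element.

Pass 1: scan indices 1..4 for the minimum = 4 comparison(s); min is -8, place at index 0 -> [-8, 24, 26, 2, -7]
Pass 2: scan indices 2..4 for the minimum = 3 comparison(s); min is -7, place at index 1 -> [-8, -7, 26, 2, 24]
Pass 3: scan indices 3..4 for the minimum = 2 comparison(s); min is 2, place at index 2 -> [-8, -7, 2, 26, 24]
Pass 4: scan indices 4..4 for the minimum = 1 comparison(s); min is 24, place at index 3 -> [-8, -7, 2, 24, 26]
Selection sort always scans the whole unsorted suffix, so the count is (n-1) + (n-2) + ... + 1 = n(n-1)/2 = 5*4/2 = 10 regardless of the input order.
Total comparisons: 4 + 3 + 2 + 1 = 10


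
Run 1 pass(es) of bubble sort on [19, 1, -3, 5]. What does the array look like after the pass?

After pass 1: [1, -3, 5, 19] (3 swaps)
Total swaps: 3


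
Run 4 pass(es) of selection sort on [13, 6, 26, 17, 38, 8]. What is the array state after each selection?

Pass 1: Select minimum 6 at index 1, swap -> [6, 13, 26, 17, 38, 8]
Pass 2: Select minimum 8 at index 5, swap -> [6, 8, 26, 17, 38, 13]
Pass 3: Select minimum 13 at index 5, swap -> [6, 8, 13, 17, 38, 26]
Pass 4: Select minimum 17 at index 3, swap -> [6, 8, 13, 17, 38, 26]


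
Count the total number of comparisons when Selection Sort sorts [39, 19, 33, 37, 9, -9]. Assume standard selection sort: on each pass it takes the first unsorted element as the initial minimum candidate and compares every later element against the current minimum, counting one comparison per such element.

Pass 1: scan indices 1..5 for the minimum = 5 comparison(s); min is -9, place at index 0 -> [-9, 19, 33, 37, 9, 39]
Pass 2: scan indices 2..5 for the minimum = 4 comparison(s); min is 9, place at index 1 -> [-9, 9, 33, 37, 19, 39]
Pass 3: scan indices 3..5 for the minimum = 3 comparison(s); min is 19, place at index 2 -> [-9, 9, 19, 37, 33, 39]
Pass 4: scan indices 4..5 for the minimum = 2 comparison(s); min is 33, place at index 3 -> [-9, 9, 19, 33, 37, 39]
Pass 5: scan indices 5..5 for the minimum = 1 comparison(s); min is 37, place at index 4 -> [-9, 9, 19, 33, 37, 39]
Selection sort always scans the whole unsorted suffix, so the count is (n-1) + (n-2) + ... + 1 = n(n-1)/2 = 6*5/2 = 15 regardless of the input order.
Total comparisons: 5 + 4 + 3 + 2 + 1 = 15


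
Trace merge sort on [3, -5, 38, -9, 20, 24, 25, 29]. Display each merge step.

Divide and conquer:
  Merge [3] + [-5] -> [-5, 3]
  Merge [38] + [-9] -> [-9, 38]
  Merge [-5, 3] + [-9, 38] -> [-9, -5, 3, 38]
  Merge [20] + [24] -> [20, 24]
  Merge [25] + [29] -> [25, 29]
  Merge [20, 24] + [25, 29] -> [20, 24, 25, 29]
  Merge [-9, -5, 3, 38] + [20, 24, 25, 29] -> [-9, -5, 3, 20, 24, 25, 29, 38]


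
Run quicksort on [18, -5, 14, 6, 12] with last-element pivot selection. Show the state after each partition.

Partition 1: pivot=12 at index 2 -> [-5, 6, 12, 18, 14]
Partition 2: pivot=6 at index 1 -> [-5, 6, 12, 18, 14]
Partition 3: pivot=14 at index 3 -> [-5, 6, 12, 14, 18]


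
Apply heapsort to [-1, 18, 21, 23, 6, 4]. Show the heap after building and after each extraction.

Build heap: [23, 18, 21, -1, 6, 4]
Extract 23: [21, 18, 4, -1, 6, 23]
Extract 21: [18, 6, 4, -1, 21, 23]
Extract 18: [6, -1, 4, 18, 21, 23]
Extract 6: [4, -1, 6, 18, 21, 23]
Extract 4: [-1, 4, 6, 18, 21, 23]


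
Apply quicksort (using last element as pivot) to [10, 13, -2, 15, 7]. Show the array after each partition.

Partition 1: pivot=7 at index 1 -> [-2, 7, 10, 15, 13]
Partition 2: pivot=13 at index 3 -> [-2, 7, 10, 13, 15]


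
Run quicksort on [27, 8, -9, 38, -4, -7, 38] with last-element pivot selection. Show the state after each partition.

Partition 1: pivot=38 at index 6 -> [27, 8, -9, 38, -4, -7, 38]
Partition 2: pivot=-7 at index 1 -> [-9, -7, 27, 38, -4, 8, 38]
Partition 3: pivot=8 at index 3 -> [-9, -7, -4, 8, 27, 38, 38]
Partition 4: pivot=38 at index 5 -> [-9, -7, -4, 8, 27, 38, 38]


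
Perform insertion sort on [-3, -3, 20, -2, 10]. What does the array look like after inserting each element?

First element -3 is already 'sorted'
Insert -3: shifted 0 elements -> [-3, -3, 20, -2, 10]
Insert 20: shifted 0 elements -> [-3, -3, 20, -2, 10]
Insert -2: shifted 1 elements -> [-3, -3, -2, 20, 10]
Insert 10: shifted 1 elements -> [-3, -3, -2, 10, 20]


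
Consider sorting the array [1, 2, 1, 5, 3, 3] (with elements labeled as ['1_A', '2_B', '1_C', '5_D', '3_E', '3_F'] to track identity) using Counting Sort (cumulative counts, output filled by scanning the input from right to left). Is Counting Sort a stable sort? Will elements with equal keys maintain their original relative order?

Trace Counting Sort on the labeled array (the key is the number; the letter only tracks identity):
  Counts for values 0..5: [0, 2, 1, 2, 0, 1]
  Cumulative counts: [0, 2, 3, 5, 5, 6]
  Scan right to left: place 3_F at output index 4
  Scan right to left: place 3_E at output index 3
  Scan right to left: place 5_D at output index 5
  Scan right to left: place 1_C at output index 1
  Scan right to left: place 2_B at output index 2
  Scan right to left: place 1_A at output index 0
  Output: [1_A, 1_C, 2_B, 3_E, 3_F, 5_D]
Equal keys:
  value 1: originally 1_A, 1_C; after sorting 1_A, 1_C -> order preserved
  value 3: originally 3_E, 3_F; after sorting 3_E, 3_F -> order preserved
All equal keys kept their original relative order. Counting Sort is stable: scanning the input right to left with decreasing cumulative counts places later duplicates at later output positions.
Answer: Stable


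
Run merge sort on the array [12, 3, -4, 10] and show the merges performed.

Divide and conquer:
  Merge [12] + [3] -> [3, 12]
  Merge [-4] + [10] -> [-4, 10]
  Merge [3, 12] + [-4, 10] -> [-4, 3, 10, 12]


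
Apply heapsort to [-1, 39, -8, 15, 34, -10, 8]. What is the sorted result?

Build heap: [39, 34, 8, 15, -1, -10, -8]
Extract 39: [34, 15, 8, -8, -1, -10, 39]
Extract 34: [15, -1, 8, -8, -10, 34, 39]
Extract 15: [8, -1, -10, -8, 15, 34, 39]
Extract 8: [-1, -8, -10, 8, 15, 34, 39]
Extract -1: [-8, -10, -1, 8, 15, 34, 39]
Extract -8: [-10, -8, -1, 8, 15, 34, 39]


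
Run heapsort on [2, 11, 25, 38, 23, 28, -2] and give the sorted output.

Build heap: [38, 23, 28, 11, 2, 25, -2]
Extract 38: [28, 23, 25, 11, 2, -2, 38]
Extract 28: [25, 23, -2, 11, 2, 28, 38]
Extract 25: [23, 11, -2, 2, 25, 28, 38]
Extract 23: [11, 2, -2, 23, 25, 28, 38]
Extract 11: [2, -2, 11, 23, 25, 28, 38]
Extract 2: [-2, 2, 11, 23, 25, 28, 38]


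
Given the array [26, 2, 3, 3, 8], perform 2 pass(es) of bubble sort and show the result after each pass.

After pass 1: [2, 3, 3, 8, 26] (4 swaps)
After pass 2: [2, 3, 3, 8, 26] (0 swaps)
Total swaps: 4


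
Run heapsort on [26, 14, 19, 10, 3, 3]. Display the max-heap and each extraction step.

Build heap: [26, 14, 19, 10, 3, 3]
Extract 26: [19, 14, 3, 10, 3, 26]
Extract 19: [14, 10, 3, 3, 19, 26]
Extract 14: [10, 3, 3, 14, 19, 26]
Extract 10: [3, 3, 10, 14, 19, 26]
Extract 3: [3, 3, 10, 14, 19, 26]


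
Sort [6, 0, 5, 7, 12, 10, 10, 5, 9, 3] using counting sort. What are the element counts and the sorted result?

Count array: [1, 0, 0, 1, 0, 2, 1, 1, 0, 1, 2, 0, 1]
(count[i] = number of elements equal to i)
Cumulative count: [1, 1, 1, 2, 2, 4, 5, 6, 6, 7, 9, 9, 10]
Sorted: [0, 3, 5, 5, 6, 7, 9, 10, 10, 12]


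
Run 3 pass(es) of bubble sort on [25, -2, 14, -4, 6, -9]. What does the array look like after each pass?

After pass 1: [-2, 14, -4, 6, -9, 25] (5 swaps)
After pass 2: [-2, -4, 6, -9, 14, 25] (3 swaps)
After pass 3: [-4, -2, -9, 6, 14, 25] (2 swaps)
Total swaps: 10


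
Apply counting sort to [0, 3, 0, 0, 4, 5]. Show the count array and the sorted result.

Count array: [3, 0, 0, 1, 1, 1]
(count[i] = number of elements equal to i)
Cumulative count: [3, 3, 3, 4, 5, 6]
Sorted: [0, 0, 0, 3, 4, 5]


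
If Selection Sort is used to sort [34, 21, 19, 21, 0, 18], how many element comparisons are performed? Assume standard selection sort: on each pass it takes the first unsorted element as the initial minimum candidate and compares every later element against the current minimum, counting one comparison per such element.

Pass 1: scan indices 1..5 for the minimum = 5 comparison(s); min is 0, place at index 0 -> [0, 21, 19, 21, 34, 18]
Pass 2: scan indices 2..5 for the minimum = 4 comparison(s); min is 18, place at index 1 -> [0, 18, 19, 21, 34, 21]
Pass 3: scan indices 3..5 for the minimum = 3 comparison(s); min is 19, place at index 2 -> [0, 18, 19, 21, 34, 21]
Pass 4: scan indices 4..5 for the minimum = 2 comparison(s); min is 21, place at index 3 -> [0, 18, 19, 21, 34, 21]
Pass 5: scan indices 5..5 for the minimum = 1 comparison(s); min is 21, place at index 4 -> [0, 18, 19, 21, 21, 34]
Selection sort always scans the whole unsorted suffix, so the count is (n-1) + (n-2) + ... + 1 = n(n-1)/2 = 6*5/2 = 15 regardless of the input order.
Total comparisons: 5 + 4 + 3 + 2 + 1 = 15


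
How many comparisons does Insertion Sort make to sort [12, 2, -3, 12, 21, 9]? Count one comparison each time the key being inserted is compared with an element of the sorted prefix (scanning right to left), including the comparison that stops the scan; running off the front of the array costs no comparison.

Insert 2: 12 > 2 (shift), reached front = 1 comparison(s) -> [2, 12, -3, 12, 21, 9]
Insert -3: 12 > -3 (shift), 2 > -3 (shift), reached front = 2 comparison(s) -> [-3, 2, 12, 12, 21, 9]
Insert 12: 12 <= 12 (stop) = 1 comparison(s) -> [-3, 2, 12, 12, 21, 9]
Insert 21: 12 <= 21 (stop) = 1 comparison(s) -> [-3, 2, 12, 12, 21, 9]
Insert 9: 21 > 9 (shift), 12 > 9 (shift), 12 > 9 (shift), 2 <= 9 (stop) = 4 comparison(s) -> [-3, 2, 9, 12, 12, 21]
Total comparisons: 1 + 2 + 1 + 1 + 4 = 9
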